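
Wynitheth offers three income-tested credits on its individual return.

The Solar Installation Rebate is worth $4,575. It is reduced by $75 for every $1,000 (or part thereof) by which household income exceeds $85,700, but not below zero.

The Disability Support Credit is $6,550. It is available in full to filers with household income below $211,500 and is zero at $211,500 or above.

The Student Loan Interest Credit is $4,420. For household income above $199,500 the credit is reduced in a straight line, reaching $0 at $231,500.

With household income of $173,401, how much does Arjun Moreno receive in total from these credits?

$10,970

Solar Installation Rebate: income exceeds $85,700 by $87,701 → 88 increments × $75 = $6,600 ≥ base, so the credit is $0.
Disability Support Credit: $173,401 is below the $211,500 cutoff, so the full $6,550 applies.
Student Loan Interest Credit: $173,401 is at or below the $199,500 threshold, so the full $4,420 applies.
Total: $0 + $6,550 + $4,420 = $10,970.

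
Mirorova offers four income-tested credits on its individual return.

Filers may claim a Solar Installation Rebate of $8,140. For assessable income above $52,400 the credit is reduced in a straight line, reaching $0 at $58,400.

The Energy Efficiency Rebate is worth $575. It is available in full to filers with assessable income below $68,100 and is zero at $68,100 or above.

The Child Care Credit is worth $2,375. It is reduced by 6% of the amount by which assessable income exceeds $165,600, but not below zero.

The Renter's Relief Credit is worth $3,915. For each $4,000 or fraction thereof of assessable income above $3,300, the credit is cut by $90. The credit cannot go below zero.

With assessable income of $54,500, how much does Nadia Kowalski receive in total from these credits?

Solar Installation Rebate: $54,500 is $2,100 into a $6,000 phase-out range, leaving 3,900/6,000 of the credit: $8,140 × 3,900/6,000 = $5,291.
Energy Efficiency Rebate: $54,500 is below the $68,100 cutoff, so the full $575 applies.
Child Care Credit: $54,500 is at or below the $165,600 threshold, so the full $2,375 applies.
Renter's Relief Credit: income exceeds $3,300 by $51,200, which is 13 full-or-partial $4,000 increments; reduction = 13 × $90 = $1,170, leaving $2,745.
Total: $5,291 + $575 + $2,375 + $2,745 = $10,986.

$10,986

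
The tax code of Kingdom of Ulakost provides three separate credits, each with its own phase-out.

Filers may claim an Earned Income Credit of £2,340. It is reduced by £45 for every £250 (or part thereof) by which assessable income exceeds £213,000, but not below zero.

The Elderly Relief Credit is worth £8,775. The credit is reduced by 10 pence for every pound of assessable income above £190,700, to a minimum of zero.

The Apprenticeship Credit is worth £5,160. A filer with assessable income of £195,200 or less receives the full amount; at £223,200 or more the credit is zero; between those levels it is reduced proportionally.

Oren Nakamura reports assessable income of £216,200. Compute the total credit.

Earned Income Credit: income exceeds £213,000 by £3,200, which is 13 full-or-partial £250 increments; reduction = 13 × £45 = £585, leaving £1,755.
Elderly Relief Credit: 10% of the £25,500 excess over £190,700 is £2,550; credit = £8,775 − £2,550 = £6,225.
Apprenticeship Credit: £216,200 is £21,000 into a £28,000 phase-out range, leaving 7,000/28,000 of the credit: £5,160 × 7,000/28,000 = £1,290.
Total: £1,755 + £6,225 + £1,290 = £9,270.

£9,270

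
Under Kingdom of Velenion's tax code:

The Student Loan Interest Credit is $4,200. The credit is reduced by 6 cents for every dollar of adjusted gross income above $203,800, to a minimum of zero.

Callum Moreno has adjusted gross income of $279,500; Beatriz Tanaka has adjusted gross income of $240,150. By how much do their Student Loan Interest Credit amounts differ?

$2,019

Callum ($279,500): Student Loan Interest Credit: 6% of the $75,700 excess over $203,800 is $4,542 ≥ base, so the credit is $0.
Beatriz ($240,150): Student Loan Interest Credit: 6% of the $36,350 excess over $203,800 is $2,181; credit = $4,200 − $2,181 = $2,019.
Difference: |$0 − $2,019| = $2,019.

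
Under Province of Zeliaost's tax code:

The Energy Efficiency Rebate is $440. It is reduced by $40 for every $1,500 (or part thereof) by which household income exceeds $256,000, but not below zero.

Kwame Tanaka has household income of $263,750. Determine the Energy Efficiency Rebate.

$200

Energy Efficiency Rebate: income exceeds $256,000 by $7,750, which is 6 full-or-partial $1,500 increments; reduction = 6 × $40 = $240, leaving $200.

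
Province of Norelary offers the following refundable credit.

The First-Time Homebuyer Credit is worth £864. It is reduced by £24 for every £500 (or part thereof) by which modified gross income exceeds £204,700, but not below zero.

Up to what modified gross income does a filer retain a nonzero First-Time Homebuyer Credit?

After 35 increments the reduction is 35 × £24 = £840, leaving £24; one more increment wipes it out. Increment 35 ends at excess 35 × £500 = £17,500, so the highest qualifying income is £204,700 + £17,500 = £222,200.

£222,200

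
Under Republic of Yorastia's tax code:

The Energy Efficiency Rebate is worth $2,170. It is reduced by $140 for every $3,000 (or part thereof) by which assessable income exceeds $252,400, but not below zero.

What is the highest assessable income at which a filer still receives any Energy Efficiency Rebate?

After 15 increments the reduction is 15 × $140 = $2,100, leaving $70; one more increment wipes it out. Increment 15 ends at excess 15 × $3,000 = $45,000, so the highest qualifying income is $252,400 + $45,000 = $297,400.

$297,400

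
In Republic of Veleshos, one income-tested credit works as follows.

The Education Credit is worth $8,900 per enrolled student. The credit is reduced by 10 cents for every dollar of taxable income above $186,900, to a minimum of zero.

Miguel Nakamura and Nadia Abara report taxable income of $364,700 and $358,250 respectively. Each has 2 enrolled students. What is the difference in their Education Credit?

$645

Miguel ($364,700): Education Credit: base = 2 × $8,900 = $17,800. 10% of the $177,800 excess over $186,900 is $17,780; credit = $17,800 − $17,780 = $20.
Nadia ($358,250): Education Credit: base = 2 × $8,900 = $17,800. 10% of the $171,350 excess over $186,900 is $17,135; credit = $17,800 − $17,135 = $665.
Difference: |$20 − $665| = $645.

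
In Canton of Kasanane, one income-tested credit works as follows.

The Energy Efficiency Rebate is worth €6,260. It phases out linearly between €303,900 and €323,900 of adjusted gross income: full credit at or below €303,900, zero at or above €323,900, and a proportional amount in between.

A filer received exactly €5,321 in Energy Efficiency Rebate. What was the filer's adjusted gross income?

€5,321 is 5,321/6,260 of the full €6,260, so 939/6,260 of the €20,000 range has been used: income = €303,900 + €20,000 × 939/6,260 = €306,900.

€306,900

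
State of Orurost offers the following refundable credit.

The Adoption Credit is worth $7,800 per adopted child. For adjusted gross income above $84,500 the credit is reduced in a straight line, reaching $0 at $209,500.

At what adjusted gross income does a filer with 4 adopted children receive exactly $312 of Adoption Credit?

$208,250

Full credit = 4 × $7,800 = $31,200.
$312 is 312/31,200 of the full $31,200, so 30,888/31,200 of the $125,000 range has been used: income = $84,500 + $125,000 × 30,888/31,200 = $208,250.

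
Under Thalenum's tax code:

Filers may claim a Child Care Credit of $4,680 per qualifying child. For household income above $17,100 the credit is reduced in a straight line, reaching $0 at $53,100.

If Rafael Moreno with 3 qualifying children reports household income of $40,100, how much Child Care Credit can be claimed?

Child Care Credit: base = 3 × $4,680 = $14,040. $40,100 is $23,000 into a $36,000 phase-out range, leaving 13,000/36,000 of the credit: $14,040 × 13,000/36,000 = $5,070.

$5,070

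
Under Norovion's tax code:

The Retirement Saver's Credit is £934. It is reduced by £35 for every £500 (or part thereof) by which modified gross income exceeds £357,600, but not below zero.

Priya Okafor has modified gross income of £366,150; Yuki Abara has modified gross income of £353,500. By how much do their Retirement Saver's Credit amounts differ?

£630

Priya (£366,150): Retirement Saver's Credit: income exceeds £357,600 by £8,550, which is 18 full-or-partial £500 increments; reduction = 18 × £35 = £630, leaving £304.
Yuki (£353,500): Retirement Saver's Credit: £353,500 is at or below the £357,600 threshold, so the full £934 applies.
Difference: |£304 − £934| = £630.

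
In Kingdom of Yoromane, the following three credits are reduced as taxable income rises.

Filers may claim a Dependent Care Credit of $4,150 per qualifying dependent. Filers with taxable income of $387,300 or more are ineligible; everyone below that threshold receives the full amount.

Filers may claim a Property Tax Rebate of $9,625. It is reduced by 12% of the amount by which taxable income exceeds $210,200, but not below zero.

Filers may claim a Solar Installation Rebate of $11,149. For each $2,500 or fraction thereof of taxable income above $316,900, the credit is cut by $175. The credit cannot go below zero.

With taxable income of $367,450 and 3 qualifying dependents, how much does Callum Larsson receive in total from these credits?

$19,924

Dependent Care Credit: base = 3 × $4,150 = $12,450. $367,450 is below the $387,300 cutoff, so the full $12,450 applies.
Property Tax Rebate: 12% of the $157,250 excess over $210,200 is $18,870 ≥ base, so the credit is $0.
Solar Installation Rebate: income exceeds $316,900 by $50,550, which is 21 full-or-partial $2,500 increments; reduction = 21 × $175 = $3,675, leaving $7,474.
Total: $12,450 + $0 + $7,474 = $19,924.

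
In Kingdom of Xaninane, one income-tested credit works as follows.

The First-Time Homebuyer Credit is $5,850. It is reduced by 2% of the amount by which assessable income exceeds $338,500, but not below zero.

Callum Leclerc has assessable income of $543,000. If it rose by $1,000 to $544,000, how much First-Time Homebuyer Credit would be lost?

At $543,000 — 2% of the $204,500 excess over $338,500 is $4,090; credit = $5,850 − $4,090 = $1,760.
At $544,000 — 2% of the $205,500 excess over $338,500 is $4,110; credit = $5,850 − $4,110 = $1,740.
Lost: $1,760 − $1,740 = $20.

$20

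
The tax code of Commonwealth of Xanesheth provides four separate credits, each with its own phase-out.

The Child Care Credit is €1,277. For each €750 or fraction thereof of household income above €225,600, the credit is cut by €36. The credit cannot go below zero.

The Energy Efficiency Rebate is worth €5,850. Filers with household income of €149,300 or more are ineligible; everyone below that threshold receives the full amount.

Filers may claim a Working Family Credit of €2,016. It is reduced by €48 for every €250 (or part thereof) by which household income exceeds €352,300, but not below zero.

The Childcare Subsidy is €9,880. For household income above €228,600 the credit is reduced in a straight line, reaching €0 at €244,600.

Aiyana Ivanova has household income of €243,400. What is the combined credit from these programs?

Child Care Credit: income exceeds €225,600 by €17,800, which is 24 full-or-partial €750 increments; reduction = 24 × €36 = €864, leaving €413.
Energy Efficiency Rebate: €243,400 meets or exceeds the €149,300 cutoff, so the credit is €0.
Working Family Credit: €243,400 is at or below the €352,300 threshold, so the full €2,016 applies.
Childcare Subsidy: €243,400 is €14,800 into a €16,000 phase-out range, leaving 1,200/16,000 of the credit: €9,880 × 1,200/16,000 = €741.
Total: €413 + €0 + €2,016 + €741 = €3,170.

€3,170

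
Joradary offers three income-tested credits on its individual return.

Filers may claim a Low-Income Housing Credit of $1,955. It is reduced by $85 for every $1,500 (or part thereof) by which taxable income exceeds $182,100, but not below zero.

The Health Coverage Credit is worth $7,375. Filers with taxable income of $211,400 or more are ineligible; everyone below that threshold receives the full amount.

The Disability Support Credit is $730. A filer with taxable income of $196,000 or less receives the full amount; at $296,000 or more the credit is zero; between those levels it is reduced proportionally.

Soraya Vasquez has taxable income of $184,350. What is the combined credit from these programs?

$9,890

Low-Income Housing Credit: income exceeds $182,100 by $2,250, which is 2 full-or-partial $1,500 increments; reduction = 2 × $85 = $170, leaving $1,785.
Health Coverage Credit: $184,350 is below the $211,400 cutoff, so the full $7,375 applies.
Disability Support Credit: $184,350 is at or below the $196,000 threshold, so the full $730 applies.
Total: $1,785 + $7,375 + $730 = $9,890.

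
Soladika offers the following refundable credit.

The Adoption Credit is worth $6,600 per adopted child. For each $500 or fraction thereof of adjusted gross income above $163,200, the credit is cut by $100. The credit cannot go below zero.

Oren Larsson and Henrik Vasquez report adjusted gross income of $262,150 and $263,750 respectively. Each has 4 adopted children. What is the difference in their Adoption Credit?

$400

Oren ($262,150): Adoption Credit: base = 4 × $6,600 = $26,400. income exceeds $163,200 by $98,950, which is 198 full-or-partial $500 increments; reduction = 198 × $100 = $19,800, leaving $6,600.
Henrik ($263,750): Adoption Credit: base = 4 × $6,600 = $26,400. income exceeds $163,200 by $100,550, which is 202 full-or-partial $500 increments; reduction = 202 × $100 = $20,200, leaving $6,200.
Difference: |$6,600 − $6,200| = $400.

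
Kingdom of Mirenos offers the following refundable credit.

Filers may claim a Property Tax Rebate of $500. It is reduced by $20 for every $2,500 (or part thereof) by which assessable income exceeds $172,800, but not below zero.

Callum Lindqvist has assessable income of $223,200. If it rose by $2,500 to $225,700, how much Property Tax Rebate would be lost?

At $223,200 — income exceeds $172,800 by $50,400, which is 21 full-or-partial $2,500 increments; reduction = 21 × $20 = $420, leaving $80.
At $225,700 — income exceeds $172,800 by $52,900, which is 22 full-or-partial $2,500 increments; reduction = 22 × $20 = $440, leaving $60.
Lost: $80 − $60 = $20.

$20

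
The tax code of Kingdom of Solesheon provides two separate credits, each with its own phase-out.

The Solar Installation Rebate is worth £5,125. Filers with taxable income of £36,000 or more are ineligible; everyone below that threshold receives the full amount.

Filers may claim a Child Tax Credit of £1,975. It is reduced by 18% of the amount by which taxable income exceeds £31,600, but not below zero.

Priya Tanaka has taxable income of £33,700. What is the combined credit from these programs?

Solar Installation Rebate: £33,700 is below the £36,000 cutoff, so the full £5,125 applies.
Child Tax Credit: 18% of the £2,100 excess over £31,600 is £378; credit = £1,975 − £378 = £1,597.
Total: £5,125 + £1,597 = £6,722.

£6,722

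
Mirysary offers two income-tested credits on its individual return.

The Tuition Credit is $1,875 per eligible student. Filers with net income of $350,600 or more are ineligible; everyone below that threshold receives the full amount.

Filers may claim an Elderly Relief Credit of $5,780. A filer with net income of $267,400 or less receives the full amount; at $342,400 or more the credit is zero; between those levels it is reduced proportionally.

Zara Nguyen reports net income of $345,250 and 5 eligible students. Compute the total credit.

$9,375

Tuition Credit: base = 5 × $1,875 = $9,375. $345,250 is below the $350,600 cutoff, so the full $9,375 applies.
Elderly Relief Credit: $345,250 is at or above $342,400, so the credit is $0.
Total: $9,375 + $0 = $9,375.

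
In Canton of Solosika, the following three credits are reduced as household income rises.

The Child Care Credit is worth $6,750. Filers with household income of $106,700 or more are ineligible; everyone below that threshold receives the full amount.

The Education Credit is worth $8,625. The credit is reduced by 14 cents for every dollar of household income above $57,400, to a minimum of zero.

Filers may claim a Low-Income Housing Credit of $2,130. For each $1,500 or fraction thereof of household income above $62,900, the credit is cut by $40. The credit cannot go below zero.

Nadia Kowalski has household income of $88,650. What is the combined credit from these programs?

Child Care Credit: $88,650 is below the $106,700 cutoff, so the full $6,750 applies.
Education Credit: 14% of the $31,250 excess over $57,400 is $4,375; credit = $8,625 − $4,375 = $4,250.
Low-Income Housing Credit: income exceeds $62,900 by $25,750, which is 18 full-or-partial $1,500 increments; reduction = 18 × $40 = $720, leaving $1,410.
Total: $6,750 + $4,250 + $1,410 = $12,410.

$12,410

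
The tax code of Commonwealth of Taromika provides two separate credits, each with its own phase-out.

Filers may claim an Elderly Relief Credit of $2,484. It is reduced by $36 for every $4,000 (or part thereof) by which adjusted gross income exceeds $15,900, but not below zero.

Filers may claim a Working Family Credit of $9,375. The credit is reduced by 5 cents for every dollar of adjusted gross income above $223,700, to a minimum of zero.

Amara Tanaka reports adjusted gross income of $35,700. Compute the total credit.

Elderly Relief Credit: income exceeds $15,900 by $19,800, which is 5 full-or-partial $4,000 increments; reduction = 5 × $36 = $180, leaving $2,304.
Working Family Credit: $35,700 is at or below the $223,700 threshold, so the full $9,375 applies.
Total: $2,304 + $9,375 = $11,679.

$11,679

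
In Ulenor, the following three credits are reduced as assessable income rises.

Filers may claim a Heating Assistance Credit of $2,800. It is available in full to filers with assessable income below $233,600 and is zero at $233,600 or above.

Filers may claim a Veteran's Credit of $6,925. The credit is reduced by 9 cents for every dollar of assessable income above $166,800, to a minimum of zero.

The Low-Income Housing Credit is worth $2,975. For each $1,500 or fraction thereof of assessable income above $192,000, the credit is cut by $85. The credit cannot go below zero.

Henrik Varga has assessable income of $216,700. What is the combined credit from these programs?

Heating Assistance Credit: $216,700 is below the $233,600 cutoff, so the full $2,800 applies.
Veteran's Credit: 9% of the $49,900 excess over $166,800 is $4,491; credit = $6,925 − $4,491 = $2,434.
Low-Income Housing Credit: income exceeds $192,000 by $24,700, which is 17 full-or-partial $1,500 increments; reduction = 17 × $85 = $1,445, leaving $1,530.
Total: $2,800 + $2,434 + $1,530 = $6,764.

$6,764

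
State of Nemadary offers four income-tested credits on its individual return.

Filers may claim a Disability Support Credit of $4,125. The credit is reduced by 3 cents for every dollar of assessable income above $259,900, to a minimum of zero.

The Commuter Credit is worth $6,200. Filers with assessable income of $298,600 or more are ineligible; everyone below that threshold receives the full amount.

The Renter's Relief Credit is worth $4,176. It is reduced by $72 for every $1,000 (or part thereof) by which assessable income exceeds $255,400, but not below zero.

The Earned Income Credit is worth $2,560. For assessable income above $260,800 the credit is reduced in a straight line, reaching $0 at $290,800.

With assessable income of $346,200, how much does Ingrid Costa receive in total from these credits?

$1,536

Disability Support Credit: 3% of the $86,300 excess over $259,900 is $2,589; credit = $4,125 − $2,589 = $1,536.
Commuter Credit: $346,200 meets or exceeds the $298,600 cutoff, so the credit is $0.
Renter's Relief Credit: income exceeds $255,400 by $90,800 → 91 increments × $72 = $6,552 ≥ base, so the credit is $0.
Earned Income Credit: $346,200 is at or above $290,800, so the credit is $0.
Total: $1,536 + $0 + $0 + $0 = $1,536.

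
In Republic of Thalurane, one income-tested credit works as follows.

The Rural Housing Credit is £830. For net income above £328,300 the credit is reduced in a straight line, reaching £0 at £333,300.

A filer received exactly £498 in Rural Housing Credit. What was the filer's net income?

£330,300

£498 is 498/830 of the full £830, so 332/830 of the £5,000 range has been used: income = £328,300 + £5,000 × 332/830 = £330,300.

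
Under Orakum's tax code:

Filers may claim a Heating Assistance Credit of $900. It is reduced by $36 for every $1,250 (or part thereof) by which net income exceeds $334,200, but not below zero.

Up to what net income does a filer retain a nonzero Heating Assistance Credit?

$364,200

After 24 increments the reduction is 24 × $36 = $864, leaving $36; one more increment wipes it out. Increment 24 ends at excess 24 × $1,250 = $30,000, so the highest qualifying income is $334,200 + $30,000 = $364,200.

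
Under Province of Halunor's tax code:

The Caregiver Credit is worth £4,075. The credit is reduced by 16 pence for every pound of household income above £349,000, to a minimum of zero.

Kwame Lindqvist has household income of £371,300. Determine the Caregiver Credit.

£507

Caregiver Credit: 16% of the £22,300 excess over £349,000 is £3,568; credit = £4,075 − £3,568 = £507.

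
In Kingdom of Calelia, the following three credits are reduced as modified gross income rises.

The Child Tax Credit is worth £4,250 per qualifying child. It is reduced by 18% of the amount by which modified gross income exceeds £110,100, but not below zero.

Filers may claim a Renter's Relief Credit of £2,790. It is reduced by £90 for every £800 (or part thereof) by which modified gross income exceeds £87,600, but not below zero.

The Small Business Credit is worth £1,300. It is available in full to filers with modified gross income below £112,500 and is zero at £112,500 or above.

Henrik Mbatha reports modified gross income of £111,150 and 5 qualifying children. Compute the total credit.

Child Tax Credit: base = 5 × £4,250 = £21,250. 18% of the £1,050 excess over £110,100 is £189; credit = £21,250 − £189 = £21,061.
Renter's Relief Credit: income exceeds £87,600 by £23,550, which is 30 full-or-partial £800 increments; reduction = 30 × £90 = £2,700, leaving £90.
Small Business Credit: £111,150 is below the £112,500 cutoff, so the full £1,300 applies.
Total: £21,061 + £90 + £1,300 = £22,451.

£22,451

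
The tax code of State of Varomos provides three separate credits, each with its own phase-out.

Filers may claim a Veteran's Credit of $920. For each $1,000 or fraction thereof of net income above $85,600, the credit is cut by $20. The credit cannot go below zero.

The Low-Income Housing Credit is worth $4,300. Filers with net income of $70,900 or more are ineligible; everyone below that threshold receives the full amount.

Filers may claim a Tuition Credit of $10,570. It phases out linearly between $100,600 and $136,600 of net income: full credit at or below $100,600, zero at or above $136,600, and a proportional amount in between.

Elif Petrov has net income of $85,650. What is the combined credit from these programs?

Veteran's Credit: income exceeds $85,600 by $50, which is 1 full-or-partial $1,000 increment; reduction = 1 × $20 = $20, leaving $900.
Low-Income Housing Credit: $85,650 meets or exceeds the $70,900 cutoff, so the credit is $0.
Tuition Credit: $85,650 is at or below the $100,600 threshold, so the full $10,570 applies.
Total: $900 + $0 + $10,570 = $11,470.

$11,470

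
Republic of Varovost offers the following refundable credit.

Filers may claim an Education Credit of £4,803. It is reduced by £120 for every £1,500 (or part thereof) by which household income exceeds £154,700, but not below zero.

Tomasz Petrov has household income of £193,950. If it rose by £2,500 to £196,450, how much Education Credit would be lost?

At £193,950 — income exceeds £154,700 by £39,250, which is 27 full-or-partial £1,500 increments; reduction = 27 × £120 = £3,240, leaving £1,563.
At £196,450 — income exceeds £154,700 by £41,750, which is 28 full-or-partial £1,500 increments; reduction = 28 × £120 = £3,360, leaving £1,443.
Lost: £1,563 − £1,443 = £120.

£120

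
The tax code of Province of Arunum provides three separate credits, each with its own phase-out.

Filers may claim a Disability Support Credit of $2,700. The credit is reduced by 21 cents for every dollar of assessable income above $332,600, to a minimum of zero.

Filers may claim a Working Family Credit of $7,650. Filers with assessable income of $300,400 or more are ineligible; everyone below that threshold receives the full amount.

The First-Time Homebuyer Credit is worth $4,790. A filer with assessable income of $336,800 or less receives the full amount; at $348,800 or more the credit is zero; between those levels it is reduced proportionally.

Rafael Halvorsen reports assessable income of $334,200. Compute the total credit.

Disability Support Credit: 21% of the $1,600 excess over $332,600 is $336; credit = $2,700 − $336 = $2,364.
Working Family Credit: $334,200 meets or exceeds the $300,400 cutoff, so the credit is $0.
First-Time Homebuyer Credit: $334,200 is at or below the $336,800 threshold, so the full $4,790 applies.
Total: $2,364 + $0 + $4,790 = $7,154.

$7,154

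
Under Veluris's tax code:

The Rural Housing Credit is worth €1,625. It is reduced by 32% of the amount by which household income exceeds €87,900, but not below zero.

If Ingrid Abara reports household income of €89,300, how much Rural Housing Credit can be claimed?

Rural Housing Credit: 32% of the €1,400 excess over €87,900 is €448; credit = €1,625 − €448 = €1,177.

€1,177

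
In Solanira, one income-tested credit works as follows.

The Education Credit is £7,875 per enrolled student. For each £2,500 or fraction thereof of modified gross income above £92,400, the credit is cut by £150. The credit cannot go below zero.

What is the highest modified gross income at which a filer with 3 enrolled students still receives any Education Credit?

Full credit = 3 × £7,875 = £23,625.
After 157 increments the reduction is 157 × £150 = £23,550, leaving £75; one more increment wipes it out. Increment 157 ends at excess 157 × £2,500 = £392,500, so the highest qualifying income is £92,400 + £392,500 = £484,900.

£484,900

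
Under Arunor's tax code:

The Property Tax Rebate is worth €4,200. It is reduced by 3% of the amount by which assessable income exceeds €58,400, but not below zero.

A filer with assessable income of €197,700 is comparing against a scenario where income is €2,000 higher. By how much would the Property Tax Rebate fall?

€21

At €197,700 — 3% of the €139,300 excess over €58,400 is €4,179; credit = €4,200 − €4,179 = €21.
At €199,700 — 3% of the €141,300 excess over €58,400 is €4,239 ≥ base, so the credit is €0.
Lost: €21 − €0 = €21.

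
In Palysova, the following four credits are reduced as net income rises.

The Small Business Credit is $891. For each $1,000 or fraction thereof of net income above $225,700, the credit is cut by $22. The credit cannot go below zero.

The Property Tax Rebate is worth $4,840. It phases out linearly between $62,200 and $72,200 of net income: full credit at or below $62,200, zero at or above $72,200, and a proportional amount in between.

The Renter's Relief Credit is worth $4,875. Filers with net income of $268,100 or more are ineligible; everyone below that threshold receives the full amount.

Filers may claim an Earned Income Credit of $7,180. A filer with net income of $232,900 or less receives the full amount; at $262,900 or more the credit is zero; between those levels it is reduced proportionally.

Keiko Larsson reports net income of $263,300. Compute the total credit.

$4,930

Small Business Credit: income exceeds $225,700 by $37,600, which is 38 full-or-partial $1,000 increments; reduction = 38 × $22 = $836, leaving $55.
Property Tax Rebate: $263,300 is at or above $72,200, so the credit is $0.
Renter's Relief Credit: $263,300 is below the $268,100 cutoff, so the full $4,875 applies.
Earned Income Credit: $263,300 is at or above $262,900, so the credit is $0.
Total: $55 + $0 + $4,875 + $0 = $4,930.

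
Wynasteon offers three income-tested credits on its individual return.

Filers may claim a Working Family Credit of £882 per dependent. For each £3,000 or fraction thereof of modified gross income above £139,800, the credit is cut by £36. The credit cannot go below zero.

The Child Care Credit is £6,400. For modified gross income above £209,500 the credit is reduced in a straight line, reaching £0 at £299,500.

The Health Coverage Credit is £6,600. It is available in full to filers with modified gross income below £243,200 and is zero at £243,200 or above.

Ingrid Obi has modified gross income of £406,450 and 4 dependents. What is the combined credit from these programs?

Working Family Credit: base = 4 × £882 = £3,528. income exceeds £139,800 by £266,650, which is 89 full-or-partial £3,000 increments; reduction = 89 × £36 = £3,204, leaving £324.
Child Care Credit: £406,450 is at or above £299,500, so the credit is £0.
Health Coverage Credit: £406,450 meets or exceeds the £243,200 cutoff, so the credit is £0.
Total: £324 + £0 + £0 = £324.

£324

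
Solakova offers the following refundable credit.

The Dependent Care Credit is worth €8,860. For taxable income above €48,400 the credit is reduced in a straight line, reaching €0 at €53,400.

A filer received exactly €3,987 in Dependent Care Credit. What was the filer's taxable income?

€51,150

€3,987 is 3,987/8,860 of the full €8,860, so 4,873/8,860 of the €5,000 range has been used: income = €48,400 + €5,000 × 4,873/8,860 = €51,150.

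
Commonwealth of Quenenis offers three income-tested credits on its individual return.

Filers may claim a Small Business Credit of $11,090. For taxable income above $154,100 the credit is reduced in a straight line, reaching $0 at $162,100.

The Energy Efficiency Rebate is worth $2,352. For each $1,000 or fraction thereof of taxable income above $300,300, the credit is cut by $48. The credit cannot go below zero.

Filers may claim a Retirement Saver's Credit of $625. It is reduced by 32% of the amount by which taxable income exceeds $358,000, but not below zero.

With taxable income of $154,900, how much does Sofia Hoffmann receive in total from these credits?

Small Business Credit: $154,900 is $800 into a $8,000 phase-out range, leaving 7,200/8,000 of the credit: $11,090 × 7,200/8,000 = $9,981.
Energy Efficiency Rebate: $154,900 is at or below the $300,300 threshold, so the full $2,352 applies.
Retirement Saver's Credit: $154,900 is at or below the $358,000 threshold, so the full $625 applies.
Total: $9,981 + $2,352 + $625 = $12,958.

$12,958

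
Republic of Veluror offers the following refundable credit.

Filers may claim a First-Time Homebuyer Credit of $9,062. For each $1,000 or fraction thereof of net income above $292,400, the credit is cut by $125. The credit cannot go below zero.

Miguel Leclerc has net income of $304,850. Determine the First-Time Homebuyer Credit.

$7,437

First-Time Homebuyer Credit: income exceeds $292,400 by $12,450, which is 13 full-or-partial $1,000 increments; reduction = 13 × $125 = $1,625, leaving $7,437.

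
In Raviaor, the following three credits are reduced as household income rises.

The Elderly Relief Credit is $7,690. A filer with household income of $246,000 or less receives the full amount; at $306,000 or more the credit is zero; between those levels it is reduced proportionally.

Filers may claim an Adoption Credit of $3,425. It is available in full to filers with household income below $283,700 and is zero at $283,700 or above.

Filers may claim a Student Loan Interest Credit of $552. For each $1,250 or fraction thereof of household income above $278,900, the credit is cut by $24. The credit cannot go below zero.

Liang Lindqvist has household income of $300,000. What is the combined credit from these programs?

$913

Elderly Relief Credit: $300,000 is $54,000 into a $60,000 phase-out range, leaving 6,000/60,000 of the credit: $7,690 × 6,000/60,000 = $769.
Adoption Credit: $300,000 meets or exceeds the $283,700 cutoff, so the credit is $0.
Student Loan Interest Credit: income exceeds $278,900 by $21,100, which is 17 full-or-partial $1,250 increments; reduction = 17 × $24 = $408, leaving $144.
Total: $769 + $0 + $144 = $913.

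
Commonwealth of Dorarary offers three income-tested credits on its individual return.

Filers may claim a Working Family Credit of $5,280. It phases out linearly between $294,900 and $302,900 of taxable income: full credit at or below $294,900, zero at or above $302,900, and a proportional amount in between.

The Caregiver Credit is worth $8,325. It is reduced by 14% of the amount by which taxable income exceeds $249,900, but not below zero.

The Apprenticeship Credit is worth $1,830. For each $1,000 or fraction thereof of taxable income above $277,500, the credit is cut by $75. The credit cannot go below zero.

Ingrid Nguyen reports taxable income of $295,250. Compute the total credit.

Working Family Credit: $295,250 is $350 into a $8,000 phase-out range, leaving 7,650/8,000 of the credit: $5,280 × 7,650/8,000 = $5,049.
Caregiver Credit: 14% of the $45,350 excess over $249,900 is $6,349; credit = $8,325 − $6,349 = $1,976.
Apprenticeship Credit: income exceeds $277,500 by $17,750, which is 18 full-or-partial $1,000 increments; reduction = 18 × $75 = $1,350, leaving $480.
Total: $5,049 + $1,976 + $480 = $7,505.

$7,505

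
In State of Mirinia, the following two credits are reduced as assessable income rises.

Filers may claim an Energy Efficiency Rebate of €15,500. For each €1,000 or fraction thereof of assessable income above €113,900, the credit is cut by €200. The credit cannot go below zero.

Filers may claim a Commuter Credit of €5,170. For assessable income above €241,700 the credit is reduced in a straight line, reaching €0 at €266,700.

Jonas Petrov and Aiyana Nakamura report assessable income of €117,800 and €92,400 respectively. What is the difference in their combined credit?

€800

Jonas (€117,800): Energy Efficiency Rebate: income exceeds €113,900 by €3,900, which is 4 full-or-partial €1,000 increments; reduction = 4 × €200 = €800, leaving €14,700. Commuter Credit: €117,800 is at or below the €241,700 threshold, so the full €5,170 applies. total €14,700 + €5,170 = €19,870
Aiyana (€92,400): Energy Efficiency Rebate: €92,400 is at or below the €113,900 threshold, so the full €15,500 applies. Commuter Credit: €92,400 is at or below the €241,700 threshold, so the full €5,170 applies. total €15,500 + €5,170 = €20,670
Difference: |€19,870 − €20,670| = €800.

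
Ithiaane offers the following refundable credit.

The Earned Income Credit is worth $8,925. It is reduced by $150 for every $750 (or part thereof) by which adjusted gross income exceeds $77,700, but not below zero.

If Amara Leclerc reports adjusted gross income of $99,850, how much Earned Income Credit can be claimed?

$4,425

Earned Income Credit: income exceeds $77,700 by $22,150, which is 30 full-or-partial $750 increments; reduction = 30 × $150 = $4,500, leaving $4,425.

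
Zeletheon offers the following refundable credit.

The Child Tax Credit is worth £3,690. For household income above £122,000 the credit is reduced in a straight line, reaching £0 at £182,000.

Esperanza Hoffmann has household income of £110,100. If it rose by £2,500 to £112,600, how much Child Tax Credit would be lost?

£0

At £110,100 — £110,100 is at or below the £122,000 threshold, so the full £3,690 applies.
At £112,600 — £112,600 is at or below the £122,000 threshold, so the full £3,690 applies.
Lost: £3,690 − £3,690 = £0.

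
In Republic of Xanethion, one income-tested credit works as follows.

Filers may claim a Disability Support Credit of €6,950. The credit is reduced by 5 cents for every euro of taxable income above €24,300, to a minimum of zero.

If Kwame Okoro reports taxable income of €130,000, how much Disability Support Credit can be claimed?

€1,665

Disability Support Credit: 5% of the €105,700 excess over €24,300 is €5,285; credit = €6,950 − €5,285 = €1,665.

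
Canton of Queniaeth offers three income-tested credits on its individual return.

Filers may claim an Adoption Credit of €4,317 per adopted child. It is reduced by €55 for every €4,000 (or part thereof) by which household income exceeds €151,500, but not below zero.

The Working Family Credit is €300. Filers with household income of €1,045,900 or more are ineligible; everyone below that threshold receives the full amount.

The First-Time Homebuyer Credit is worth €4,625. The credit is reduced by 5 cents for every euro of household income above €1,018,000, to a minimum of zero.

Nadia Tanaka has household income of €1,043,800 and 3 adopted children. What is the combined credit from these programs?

€4,266

Adoption Credit: base = 3 × €4,317 = €12,951. income exceeds €151,500 by €892,300, which is 224 full-or-partial €4,000 increments; reduction = 224 × €55 = €12,320, leaving €631.
Working Family Credit: €1,043,800 is below the €1,045,900 cutoff, so the full €300 applies.
First-Time Homebuyer Credit: 5% of the €25,800 excess over €1,018,000 is €1,290; credit = €4,625 − €1,290 = €3,335.
Total: €631 + €300 + €3,335 = €4,266.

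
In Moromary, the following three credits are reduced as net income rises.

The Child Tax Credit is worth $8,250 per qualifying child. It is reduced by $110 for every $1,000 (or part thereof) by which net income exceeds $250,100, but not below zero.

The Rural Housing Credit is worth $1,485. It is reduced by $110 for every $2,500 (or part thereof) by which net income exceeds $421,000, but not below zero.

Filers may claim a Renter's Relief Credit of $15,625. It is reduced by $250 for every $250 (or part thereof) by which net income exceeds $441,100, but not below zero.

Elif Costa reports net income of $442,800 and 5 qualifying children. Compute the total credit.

Child Tax Credit: base = 5 × $8,250 = $41,250. income exceeds $250,100 by $192,700, which is 193 full-or-partial $1,000 increments; reduction = 193 × $110 = $21,230, leaving $20,020.
Rural Housing Credit: income exceeds $421,000 by $21,800, which is 9 full-or-partial $2,500 increments; reduction = 9 × $110 = $990, leaving $495.
Renter's Relief Credit: income exceeds $441,100 by $1,700, which is 7 full-or-partial $250 increments; reduction = 7 × $250 = $1,750, leaving $13,875.
Total: $20,020 + $495 + $13,875 = $34,390.

$34,390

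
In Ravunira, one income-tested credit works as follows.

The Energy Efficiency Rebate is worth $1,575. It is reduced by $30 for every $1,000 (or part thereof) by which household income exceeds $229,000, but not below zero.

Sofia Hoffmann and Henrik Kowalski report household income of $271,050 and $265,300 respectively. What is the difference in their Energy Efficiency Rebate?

$180

Sofia ($271,050): Energy Efficiency Rebate: income exceeds $229,000 by $42,050, which is 43 full-or-partial $1,000 increments; reduction = 43 × $30 = $1,290, leaving $285.
Henrik ($265,300): Energy Efficiency Rebate: income exceeds $229,000 by $36,300, which is 37 full-or-partial $1,000 increments; reduction = 37 × $30 = $1,110, leaving $465.
Difference: |$285 − $465| = $180.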